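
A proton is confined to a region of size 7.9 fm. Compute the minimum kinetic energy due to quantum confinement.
83.119 keV

Using the uncertainty principle:

1. Position uncertainty: Δx ≈ 7.900e-15 m
2. Minimum momentum uncertainty: Δp = ℏ/(2Δx) = 6.675e-21 kg·m/s
3. Minimum kinetic energy:
   KE = (Δp)²/(2m) = (6.675e-21)²/(2 × 1.673e-27 kg)
   KE = 1.332e-14 J = 83.119 keV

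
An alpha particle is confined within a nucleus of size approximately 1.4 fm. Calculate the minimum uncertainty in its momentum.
3.766 × 10^-20 kg·m/s

Using the Heisenberg uncertainty principle:
ΔxΔp ≥ ℏ/2

With Δx ≈ L = 1.400e-15 m (the confinement size):
Δp_min = ℏ/(2Δx)
Δp_min = (1.055e-34 J·s) / (2 × 1.400e-15 m)
Δp_min = 3.766e-20 kg·m/s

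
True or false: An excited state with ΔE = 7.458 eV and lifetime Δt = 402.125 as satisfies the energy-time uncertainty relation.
Yes, it satisfies the uncertainty relation.

Calculate the product ΔEΔt:
ΔE = 7.458 eV = 1.195e-18 J
ΔEΔt = (1.195e-18 J) × (4.021e-16 s)
ΔEΔt = 4.805e-34 J·s

Compare to the minimum allowed value ℏ/2:
ℏ/2 = 5.273e-35 J·s

Since ΔEΔt = 4.805e-34 J·s ≥ 5.273e-35 J·s = ℏ/2,
this satisfies the uncertainty relation.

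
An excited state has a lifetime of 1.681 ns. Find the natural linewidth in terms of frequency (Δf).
47.339 MHz

Using the energy-time uncertainty principle and E = hf:
ΔEΔt ≥ ℏ/2
hΔf·Δt ≥ ℏ/2

The minimum frequency uncertainty is:
Δf = ℏ/(2hτ) = 1/(4πτ)
Δf = 1/(4π × 1.681e-09 s)
Δf = 4.734e+07 Hz = 47.339 MHz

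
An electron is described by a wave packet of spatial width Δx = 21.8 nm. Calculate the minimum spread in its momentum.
2.419 × 10^-27 kg·m/s

For a wave packet, the spatial width Δx and momentum spread Δp are related by the uncertainty principle:
ΔxΔp ≥ ℏ/2

The minimum momentum spread is:
Δp_min = ℏ/(2Δx)
Δp_min = (1.055e-34 J·s) / (2 × 2.180e-08 m)
Δp_min = 2.419e-27 kg·m/s

A wave packet cannot have both a well-defined position and well-defined momentum.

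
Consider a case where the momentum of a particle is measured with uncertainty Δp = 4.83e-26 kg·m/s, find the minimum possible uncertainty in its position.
1.092 nm

Using the Heisenberg uncertainty principle:
ΔxΔp ≥ ℏ/2

The minimum uncertainty in position is:
Δx_min = ℏ/(2Δp)
Δx_min = (1.055e-34 J·s) / (2 × 4.830e-26 kg·m/s)
Δx_min = 1.092e-09 m = 1.092 nm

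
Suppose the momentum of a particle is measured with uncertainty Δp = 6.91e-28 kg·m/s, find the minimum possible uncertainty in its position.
76.308 nm

Using the Heisenberg uncertainty principle:
ΔxΔp ≥ ℏ/2

The minimum uncertainty in position is:
Δx_min = ℏ/(2Δp)
Δx_min = (1.055e-34 J·s) / (2 × 6.910e-28 kg·m/s)
Δx_min = 7.631e-08 m = 76.308 nm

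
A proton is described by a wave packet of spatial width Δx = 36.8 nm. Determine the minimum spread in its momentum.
1.433 × 10^-27 kg·m/s

For a wave packet, the spatial width Δx and momentum spread Δp are related by the uncertainty principle:
ΔxΔp ≥ ℏ/2

The minimum momentum spread is:
Δp_min = ℏ/(2Δx)
Δp_min = (1.055e-34 J·s) / (2 × 3.680e-08 m)
Δp_min = 1.433e-27 kg·m/s

A wave packet cannot have both a well-defined position and well-defined momentum.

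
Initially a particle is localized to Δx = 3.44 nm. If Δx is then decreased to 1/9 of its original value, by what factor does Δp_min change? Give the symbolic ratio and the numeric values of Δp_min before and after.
Original Δp_min = 1.533 × 10^-26 kg·m/s; new Δp'_min = 1.380 × 10^-25 kg·m/s; ratio Δp'_min/Δp_min = 9.

From the uncertainty principle ΔxΔp ≥ ℏ/2, the minimum momentum uncertainty is Δp_min = ℏ/(2Δx).

Original (Δx = 3.44 nm = 3.440e-09 m):
Δp_min = (1.055e-34 J·s)/(2 × 3.440e-09 m) = 1.533e-26 kg·m/s

When Δx → (1/9)Δx:
Δp'_min = ℏ/(2 × (1/9)Δx) = 9 × ℏ/(2Δx) = 9 × Δp_min
Δp'_min = 9 × 1.533e-26 kg·m/s = 1.380e-25 kg·m/s

Since Δp_min ∝ 1/Δx, when Δx is decreased to 1/9 of its original value, Δp_min increases to 9 times its original value.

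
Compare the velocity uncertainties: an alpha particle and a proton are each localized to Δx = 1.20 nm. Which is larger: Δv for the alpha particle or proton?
The proton has the larger minimum velocity uncertainty, by a ratio of 4.0.

For both particles, Δp_min = ℏ/(2Δx) = 4.394e-26 kg·m/s (same for both).

The velocity uncertainty is Δv = Δp/m:
- alpha particle: Δv = 4.394e-26 / 6.645e-27 = 6.613e+00 m/s = 6.613 m/s
- proton: Δv = 4.394e-26 / 1.673e-27 = 2.627e+01 m/s = 26.270 m/s

Ratio: 2.627e+01 / 6.613e+00 = 4.0

The lighter particle has larger velocity uncertainty because Δv ∝ 1/m.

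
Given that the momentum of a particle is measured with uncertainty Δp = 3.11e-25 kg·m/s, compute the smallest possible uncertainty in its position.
169.545 pm

Using the Heisenberg uncertainty principle:
ΔxΔp ≥ ℏ/2

The minimum uncertainty in position is:
Δx_min = ℏ/(2Δp)
Δx_min = (1.055e-34 J·s) / (2 × 3.110e-25 kg·m/s)
Δx_min = 1.695e-10 m = 169.545 pm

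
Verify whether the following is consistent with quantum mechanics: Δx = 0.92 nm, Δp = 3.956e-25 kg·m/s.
Yes, it satisfies the uncertainty principle.

Calculate the product ΔxΔp:
ΔxΔp = (9.200e-10 m) × (3.956e-25 kg·m/s)
ΔxΔp = 3.640e-34 J·s

Compare to the minimum allowed value ℏ/2:
ℏ/2 = 5.273e-35 J·s

Since ΔxΔp = 3.640e-34 J·s ≥ 5.273e-35 J·s = ℏ/2,
the measurement satisfies the uncertainty principle.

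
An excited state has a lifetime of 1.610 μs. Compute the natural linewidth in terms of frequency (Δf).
49.427 kHz

Using the energy-time uncertainty principle and E = hf:
ΔEΔt ≥ ℏ/2
hΔf·Δt ≥ ℏ/2

The minimum frequency uncertainty is:
Δf = ℏ/(2hτ) = 1/(4πτ)
Δf = 1/(4π × 1.610e-06 s)
Δf = 4.943e+04 Hz = 49.427 kHz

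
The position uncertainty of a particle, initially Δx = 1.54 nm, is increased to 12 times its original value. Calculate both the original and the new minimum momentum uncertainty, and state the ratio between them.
Original Δp_min = 3.424 × 10^-26 kg·m/s; new Δp'_min = 2.853 × 10^-27 kg·m/s; ratio Δp'_min/Δp_min = 1/12.

From the uncertainty principle ΔxΔp ≥ ℏ/2, the minimum momentum uncertainty is Δp_min = ℏ/(2Δx).

Original (Δx = 1.54 nm = 1.540e-09 m):
Δp_min = (1.055e-34 J·s)/(2 × 1.540e-09 m) = 3.424e-26 kg·m/s

When Δx → 12Δx:
Δp'_min = ℏ/(2 × 12Δx) = (1/12) × ℏ/(2Δx) = (1/12) × Δp_min
Δp'_min = 1/12 × 3.424e-26 kg·m/s = 2.853e-27 kg·m/s

Since Δp_min ∝ 1/Δx, when Δx is increased to 12 times its original value, Δp_min decreases to 1/12 of its original value.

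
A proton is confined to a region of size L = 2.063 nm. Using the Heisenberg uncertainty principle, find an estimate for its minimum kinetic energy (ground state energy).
1.219 μeV

Using the uncertainty principle to estimate ground state energy:

1. The position uncertainty is approximately the confinement size:
   Δx ≈ L = 2.063e-09 m

2. From ΔxΔp ≥ ℏ/2, the minimum momentum uncertainty is:
   Δp ≈ ℏ/(2L) = 2.556e-26 kg·m/s

3. The kinetic energy is approximately:
   KE ≈ (Δp)²/(2m) = (2.556e-26)²/(2 × 1.673e-27 kg)
   KE ≈ 1.953e-25 J = 1.219 μeV

This is an order-of-magnitude estimate of the ground state energy.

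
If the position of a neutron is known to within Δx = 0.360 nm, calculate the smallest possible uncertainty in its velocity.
87.448 m/s

Using the Heisenberg uncertainty principle and Δp = mΔv:
ΔxΔp ≥ ℏ/2
Δx(mΔv) ≥ ℏ/2

The minimum uncertainty in velocity is:
Δv_min = ℏ/(2mΔx)
Δv_min = (1.055e-34 J·s) / (2 × 1.675e-27 kg × 3.600e-10 m)
Δv_min = 8.745e+01 m/s = 87.448 m/s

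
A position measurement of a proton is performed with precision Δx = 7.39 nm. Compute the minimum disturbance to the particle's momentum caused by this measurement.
7.135 × 10^-27 kg·m/s

The uncertainty principle implies that measuring position disturbs momentum:
ΔxΔp ≥ ℏ/2

When we measure position with precision Δx, we necessarily introduce a momentum uncertainty:
Δp ≥ ℏ/(2Δx)
Δp_min = (1.055e-34 J·s) / (2 × 7.390e-09 m)
Δp_min = 7.135e-27 kg·m/s

The more precisely we measure position, the greater the momentum disturbance.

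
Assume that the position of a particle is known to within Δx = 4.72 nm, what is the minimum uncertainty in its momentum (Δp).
1.117 × 10^-26 kg·m/s

Using the Heisenberg uncertainty principle:
ΔxΔp ≥ ℏ/2

The minimum uncertainty in momentum is:
Δp_min = ℏ/(2Δx)
Δp_min = (1.055e-34 J·s) / (2 × 4.720e-09 m)
Δp_min = 1.117e-26 kg·m/s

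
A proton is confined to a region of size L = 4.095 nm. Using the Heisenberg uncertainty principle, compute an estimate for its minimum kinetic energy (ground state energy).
309.347 neV

Using the uncertainty principle to estimate ground state energy:

1. The position uncertainty is approximately the confinement size:
   Δx ≈ L = 4.095e-09 m

2. From ΔxΔp ≥ ℏ/2, the minimum momentum uncertainty is:
   Δp ≈ ℏ/(2L) = 1.288e-26 kg·m/s

3. The kinetic energy is approximately:
   KE ≈ (Δp)²/(2m) = (1.288e-26)²/(2 × 1.673e-27 kg)
   KE ≈ 4.956e-26 J = 309.347 neV

This is an order-of-magnitude estimate of the ground state energy.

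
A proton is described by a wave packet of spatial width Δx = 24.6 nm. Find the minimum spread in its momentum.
2.143 × 10^-27 kg·m/s

For a wave packet, the spatial width Δx and momentum spread Δp are related by the uncertainty principle:
ΔxΔp ≥ ℏ/2

The minimum momentum spread is:
Δp_min = ℏ/(2Δx)
Δp_min = (1.055e-34 J·s) / (2 × 2.460e-08 m)
Δp_min = 2.143e-27 kg·m/s

A wave packet cannot have both a well-defined position and well-defined momentum.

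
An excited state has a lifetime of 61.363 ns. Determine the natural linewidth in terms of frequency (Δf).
1.297 MHz

Using the energy-time uncertainty principle and E = hf:
ΔEΔt ≥ ℏ/2
hΔf·Δt ≥ ℏ/2

The minimum frequency uncertainty is:
Δf = ℏ/(2hτ) = 1/(4πτ)
Δf = 1/(4π × 6.136e-08 s)
Δf = 1.297e+06 Hz = 1.297 MHz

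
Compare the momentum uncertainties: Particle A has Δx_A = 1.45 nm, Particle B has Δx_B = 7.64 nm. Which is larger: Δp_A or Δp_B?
Particle A has the larger minimum momentum uncertainty, by a factor of 5.27.

For each particle, the minimum momentum uncertainty is Δp_min = ℏ/(2Δx):

Particle A: Δp_A = ℏ/(2×1.450e-09 m) = 3.636e-26 kg·m/s
Particle B: Δp_B = ℏ/(2×7.640e-09 m) = 6.902e-27 kg·m/s

Ratio: Δp_A/Δp_B = 5.27

Since Δp_min ∝ 1/Δx, the particle with smaller position uncertainty (A) has larger momentum uncertainty.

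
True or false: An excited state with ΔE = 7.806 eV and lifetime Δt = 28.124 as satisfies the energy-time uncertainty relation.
No, it violates the uncertainty relation.

Calculate the product ΔEΔt:
ΔE = 7.806 eV = 1.251e-18 J
ΔEΔt = (1.251e-18 J) × (2.812e-17 s)
ΔEΔt = 3.517e-35 J·s

Compare to the minimum allowed value ℏ/2:
ℏ/2 = 5.273e-35 J·s

Since ΔEΔt = 3.517e-35 J·s < 5.273e-35 J·s = ℏ/2,
this violates the uncertainty relation.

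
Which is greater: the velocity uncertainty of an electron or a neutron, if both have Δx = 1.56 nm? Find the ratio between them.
The electron has the larger minimum velocity uncertainty, by a ratio of 1838.7.

For both particles, Δp_min = ℏ/(2Δx) = 3.380e-26 kg·m/s (same for both).

The velocity uncertainty is Δv = Δp/m:
- electron: Δv = 3.380e-26 / 9.109e-31 = 3.711e+04 m/s = 37.105 km/s
- neutron: Δv = 3.380e-26 / 1.675e-27 = 2.018e+01 m/s = 20.180 m/s

Ratio: 3.711e+04 / 2.018e+01 = 1838.7

The lighter particle has larger velocity uncertainty because Δv ∝ 1/m.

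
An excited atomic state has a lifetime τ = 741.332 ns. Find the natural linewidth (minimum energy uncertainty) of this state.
443.939 peV

Using the energy-time uncertainty principle:
ΔEΔt ≥ ℏ/2

The lifetime τ represents the time uncertainty Δt.
The natural linewidth (minimum energy uncertainty) is:

ΔE = ℏ/(2τ)
ΔE = (1.055e-34 J·s) / (2 × 7.413e-07 s)
ΔE = 7.113e-29 J = 443.939 peV

This natural linewidth limits the precision of spectroscopic measurements.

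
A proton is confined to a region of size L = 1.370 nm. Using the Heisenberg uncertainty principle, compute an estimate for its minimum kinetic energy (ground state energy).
2.764 μeV

Using the uncertainty principle to estimate ground state energy:

1. The position uncertainty is approximately the confinement size:
   Δx ≈ L = 1.370e-09 m

2. From ΔxΔp ≥ ℏ/2, the minimum momentum uncertainty is:
   Δp ≈ ℏ/(2L) = 3.849e-26 kg·m/s

3. The kinetic energy is approximately:
   KE ≈ (Δp)²/(2m) = (3.849e-26)²/(2 × 1.673e-27 kg)
   KE ≈ 4.428e-25 J = 2.764 μeV

This is an order-of-magnitude estimate of the ground state energy.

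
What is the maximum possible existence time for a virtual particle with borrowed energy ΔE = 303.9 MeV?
1.083 ys

Using the energy-time uncertainty principle:
ΔEΔt ≥ ℏ/2

For a virtual particle borrowing energy ΔE, the maximum lifetime is:
Δt_max = ℏ/(2ΔE)

Converting energy:
ΔE = 303.9 MeV = 4.869e-11 J

Δt_max = (1.055e-34 J·s) / (2 × 4.869e-11 J)
Δt_max = 1.083e-24 s = 1.083 ys

Virtual particles with higher borrowed energy exist for shorter times.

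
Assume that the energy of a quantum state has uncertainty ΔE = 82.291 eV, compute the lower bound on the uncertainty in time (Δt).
3.999 as

Using the energy-time uncertainty principle:
ΔEΔt ≥ ℏ/2

The minimum uncertainty in time is:
Δt_min = ℏ/(2ΔE)
Δt_min = (1.055e-34 J·s) / (2 × 1.318e-17 J)
Δt_min = 3.999e-18 s = 3.999 as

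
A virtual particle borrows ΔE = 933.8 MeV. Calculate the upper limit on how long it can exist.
3.524 × 10^-25 s

Using the energy-time uncertainty principle:
ΔEΔt ≥ ℏ/2

For a virtual particle borrowing energy ΔE, the maximum lifetime is:
Δt_max = ℏ/(2ΔE)

Converting energy:
ΔE = 933.8 MeV = 1.496e-10 J

Δt_max = (1.055e-34 J·s) / (2 × 1.496e-10 J)
Δt_max = 3.524e-25 s = 3.524 × 10^-25 s

Virtual particles with higher borrowed energy exist for shorter times.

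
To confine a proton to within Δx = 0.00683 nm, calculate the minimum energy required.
111.202 meV

Localizing a particle requires giving it sufficient momentum uncertainty:

1. From uncertainty principle: Δp ≥ ℏ/(2Δx)
   Δp_min = (1.055e-34 J·s) / (2 × 6.830e-12 m)
   Δp_min = 7.720e-24 kg·m/s

2. This momentum uncertainty corresponds to kinetic energy:
   KE ≈ (Δp)²/(2m) = (7.720e-24)²/(2 × 1.673e-27 kg)
   KE = 1.782e-20 J = 111.202 meV

Tighter localization requires more energy.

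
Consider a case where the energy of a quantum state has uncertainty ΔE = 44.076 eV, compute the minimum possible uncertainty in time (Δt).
7.467 as

Using the energy-time uncertainty principle:
ΔEΔt ≥ ℏ/2

The minimum uncertainty in time is:
Δt_min = ℏ/(2ΔE)
Δt_min = (1.055e-34 J·s) / (2 × 7.062e-18 J)
Δt_min = 7.467e-18 s = 7.467 as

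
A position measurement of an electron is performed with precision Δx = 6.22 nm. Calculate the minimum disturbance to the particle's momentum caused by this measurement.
8.477 × 10^-27 kg·m/s

The uncertainty principle implies that measuring position disturbs momentum:
ΔxΔp ≥ ℏ/2

When we measure position with precision Δx, we necessarily introduce a momentum uncertainty:
Δp ≥ ℏ/(2Δx)
Δp_min = (1.055e-34 J·s) / (2 × 6.220e-09 m)
Δp_min = 8.477e-27 kg·m/s

The more precisely we measure position, the greater the momentum disturbance.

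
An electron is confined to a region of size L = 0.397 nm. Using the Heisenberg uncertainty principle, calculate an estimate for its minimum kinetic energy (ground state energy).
60.434 meV

Using the uncertainty principle to estimate ground state energy:

1. The position uncertainty is approximately the confinement size:
   Δx ≈ L = 3.970e-10 m

2. From ΔxΔp ≥ ℏ/2, the minimum momentum uncertainty is:
   Δp ≈ ℏ/(2L) = 1.328e-25 kg·m/s

3. The kinetic energy is approximately:
   KE ≈ (Δp)²/(2m) = (1.328e-25)²/(2 × 9.109e-31 kg)
   KE ≈ 9.683e-21 J = 60.434 meV

This is an order-of-magnitude estimate of the ground state energy.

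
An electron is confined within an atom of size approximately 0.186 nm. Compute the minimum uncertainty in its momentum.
2.835 × 10^-25 kg·m/s

Using the Heisenberg uncertainty principle:
ΔxΔp ≥ ℏ/2

With Δx ≈ L = 1.860e-10 m (the confinement size):
Δp_min = ℏ/(2Δx)
Δp_min = (1.055e-34 J·s) / (2 × 1.860e-10 m)
Δp_min = 2.835e-25 kg·m/s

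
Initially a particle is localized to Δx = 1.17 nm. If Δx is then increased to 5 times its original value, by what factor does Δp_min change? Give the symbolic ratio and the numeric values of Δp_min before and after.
Original Δp_min = 4.507 × 10^-26 kg·m/s; new Δp'_min = 9.013 × 10^-27 kg·m/s; ratio Δp'_min/Δp_min = 1/5.

From the uncertainty principle ΔxΔp ≥ ℏ/2, the minimum momentum uncertainty is Δp_min = ℏ/(2Δx).

Original (Δx = 1.17 nm = 1.170e-09 m):
Δp_min = (1.055e-34 J·s)/(2 × 1.170e-09 m) = 4.507e-26 kg·m/s

When Δx → 5Δx:
Δp'_min = ℏ/(2 × 5Δx) = (1/5) × ℏ/(2Δx) = (1/5) × Δp_min
Δp'_min = 1/5 × 4.507e-26 kg·m/s = 9.013e-27 kg·m/s

Since Δp_min ∝ 1/Δx, when Δx is increased to 5 times its original value, Δp_min decreases to 1/5 of its original value.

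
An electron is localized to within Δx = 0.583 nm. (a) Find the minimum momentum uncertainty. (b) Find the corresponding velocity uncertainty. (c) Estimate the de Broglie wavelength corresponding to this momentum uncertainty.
(a) Δp_min = 9.044 × 10^-26 kg·m/s
(b) Δv_min = 99.286 km/s
(c) λ_dB = 7.326 nm

Step-by-step:

(a) From the uncertainty principle:
Δp_min = ℏ/(2Δx) = (1.055e-34 J·s)/(2 × 5.830e-10 m) = 9.044e-26 kg·m/s

(b) The velocity uncertainty:
Δv = Δp/m = (9.044e-26 kg·m/s)/(9.109e-31 kg) = 9.929e+04 m/s = 99.286 km/s

(c) The de Broglie wavelength for this momentum:
λ = h/p = (6.626e-34 J·s)/(9.044e-26 kg·m/s) = 7.326e-09 m = 7.326 nm

Note: The de Broglie wavelength is comparable to the localization size, as expected from wave-particle duality.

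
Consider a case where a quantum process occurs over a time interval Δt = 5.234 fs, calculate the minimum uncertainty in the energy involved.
62.878 meV

Using the energy-time uncertainty principle:
ΔEΔt ≥ ℏ/2

The minimum uncertainty in energy is:
ΔE_min = ℏ/(2Δt)
ΔE_min = (1.055e-34 J·s) / (2 × 5.234e-15 s)
ΔE_min = 1.007e-20 J = 62.878 meV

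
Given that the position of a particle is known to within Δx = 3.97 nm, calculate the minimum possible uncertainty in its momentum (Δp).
1.328 × 10^-26 kg·m/s

Using the Heisenberg uncertainty principle:
ΔxΔp ≥ ℏ/2

The minimum uncertainty in momentum is:
Δp_min = ℏ/(2Δx)
Δp_min = (1.055e-34 J·s) / (2 × 3.970e-09 m)
Δp_min = 1.328e-26 kg·m/s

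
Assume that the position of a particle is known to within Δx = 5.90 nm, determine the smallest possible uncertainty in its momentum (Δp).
8.937 × 10^-27 kg·m/s

Using the Heisenberg uncertainty principle:
ΔxΔp ≥ ℏ/2

The minimum uncertainty in momentum is:
Δp_min = ℏ/(2Δx)
Δp_min = (1.055e-34 J·s) / (2 × 5.900e-09 m)
Δp_min = 8.937e-27 kg·m/s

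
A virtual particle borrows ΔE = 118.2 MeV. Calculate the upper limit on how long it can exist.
2.784 ys

Using the energy-time uncertainty principle:
ΔEΔt ≥ ℏ/2

For a virtual particle borrowing energy ΔE, the maximum lifetime is:
Δt_max = ℏ/(2ΔE)

Converting energy:
ΔE = 118.2 MeV = 1.894e-11 J

Δt_max = (1.055e-34 J·s) / (2 × 1.894e-11 J)
Δt_max = 2.784e-24 s = 2.784 ys

Virtual particles with higher borrowed energy exist for shorter times.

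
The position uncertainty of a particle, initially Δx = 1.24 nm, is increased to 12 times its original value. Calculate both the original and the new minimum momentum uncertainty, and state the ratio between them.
Original Δp_min = 4.252 × 10^-26 kg·m/s; new Δp'_min = 3.544 × 10^-27 kg·m/s; ratio Δp'_min/Δp_min = 1/12.

From the uncertainty principle ΔxΔp ≥ ℏ/2, the minimum momentum uncertainty is Δp_min = ℏ/(2Δx).

Original (Δx = 1.24 nm = 1.240e-09 m):
Δp_min = (1.055e-34 J·s)/(2 × 1.240e-09 m) = 4.252e-26 kg·m/s

When Δx → 12Δx:
Δp'_min = ℏ/(2 × 12Δx) = (1/12) × ℏ/(2Δx) = (1/12) × Δp_min
Δp'_min = 1/12 × 4.252e-26 kg·m/s = 3.544e-27 kg·m/s

Since Δp_min ∝ 1/Δx, when Δx is increased to 12 times its original value, Δp_min decreases to 1/12 of its original value.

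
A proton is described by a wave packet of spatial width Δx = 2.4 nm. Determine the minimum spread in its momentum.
2.197 × 10^-26 kg·m/s

For a wave packet, the spatial width Δx and momentum spread Δp are related by the uncertainty principle:
ΔxΔp ≥ ℏ/2

The minimum momentum spread is:
Δp_min = ℏ/(2Δx)
Δp_min = (1.055e-34 J·s) / (2 × 2.400e-09 m)
Δp_min = 2.197e-26 kg·m/s

A wave packet cannot have both a well-defined position and well-defined momentum.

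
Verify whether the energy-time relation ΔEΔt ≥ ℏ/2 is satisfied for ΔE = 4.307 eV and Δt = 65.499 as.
No, it violates the uncertainty relation.

Calculate the product ΔEΔt:
ΔE = 4.307 eV = 6.901e-19 J
ΔEΔt = (6.901e-19 J) × (6.550e-17 s)
ΔEΔt = 4.520e-35 J·s

Compare to the minimum allowed value ℏ/2:
ℏ/2 = 5.273e-35 J·s

Since ΔEΔt = 4.520e-35 J·s < 5.273e-35 J·s = ℏ/2,
this violates the uncertainty relation.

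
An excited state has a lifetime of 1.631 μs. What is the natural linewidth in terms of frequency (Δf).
48.791 kHz

Using the energy-time uncertainty principle and E = hf:
ΔEΔt ≥ ℏ/2
hΔf·Δt ≥ ℏ/2

The minimum frequency uncertainty is:
Δf = ℏ/(2hτ) = 1/(4πτ)
Δf = 1/(4π × 1.631e-06 s)
Δf = 4.879e+04 Hz = 48.791 kHz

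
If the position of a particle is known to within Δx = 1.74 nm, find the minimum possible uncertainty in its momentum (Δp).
3.030 × 10^-26 kg·m/s

Using the Heisenberg uncertainty principle:
ΔxΔp ≥ ℏ/2

The minimum uncertainty in momentum is:
Δp_min = ℏ/(2Δx)
Δp_min = (1.055e-34 J·s) / (2 × 1.740e-09 m)
Δp_min = 3.030e-26 kg·m/s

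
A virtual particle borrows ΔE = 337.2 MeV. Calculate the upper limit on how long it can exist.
9.760 × 10^-25 s

Using the energy-time uncertainty principle:
ΔEΔt ≥ ℏ/2

For a virtual particle borrowing energy ΔE, the maximum lifetime is:
Δt_max = ℏ/(2ΔE)

Converting energy:
ΔE = 337.2 MeV = 5.403e-11 J

Δt_max = (1.055e-34 J·s) / (2 × 5.403e-11 J)
Δt_max = 9.760e-25 s = 9.760 × 10^-25 s

Virtual particles with higher borrowed energy exist for shorter times.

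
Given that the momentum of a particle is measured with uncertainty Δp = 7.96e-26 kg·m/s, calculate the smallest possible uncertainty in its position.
662.419 pm

Using the Heisenberg uncertainty principle:
ΔxΔp ≥ ℏ/2

The minimum uncertainty in position is:
Δx_min = ℏ/(2Δp)
Δx_min = (1.055e-34 J·s) / (2 × 7.960e-26 kg·m/s)
Δx_min = 6.624e-10 m = 662.419 pm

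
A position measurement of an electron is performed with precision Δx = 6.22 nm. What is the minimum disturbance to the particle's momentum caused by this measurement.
8.477 × 10^-27 kg·m/s

The uncertainty principle implies that measuring position disturbs momentum:
ΔxΔp ≥ ℏ/2

When we measure position with precision Δx, we necessarily introduce a momentum uncertainty:
Δp ≥ ℏ/(2Δx)
Δp_min = (1.055e-34 J·s) / (2 × 6.220e-09 m)
Δp_min = 8.477e-27 kg·m/s

The more precisely we measure position, the greater the momentum disturbance.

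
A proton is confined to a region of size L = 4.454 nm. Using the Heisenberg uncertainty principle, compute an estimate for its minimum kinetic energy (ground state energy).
261.489 neV

Using the uncertainty principle to estimate ground state energy:

1. The position uncertainty is approximately the confinement size:
   Δx ≈ L = 4.454e-09 m

2. From ΔxΔp ≥ ℏ/2, the minimum momentum uncertainty is:
   Δp ≈ ℏ/(2L) = 1.184e-26 kg·m/s

3. The kinetic energy is approximately:
   KE ≈ (Δp)²/(2m) = (1.184e-26)²/(2 × 1.673e-27 kg)
   KE ≈ 4.190e-26 J = 261.489 neV

This is an order-of-magnitude estimate of the ground state energy.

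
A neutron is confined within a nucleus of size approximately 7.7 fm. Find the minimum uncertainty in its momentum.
6.848 × 10^-21 kg·m/s

Using the Heisenberg uncertainty principle:
ΔxΔp ≥ ℏ/2

With Δx ≈ L = 7.700e-15 m (the confinement size):
Δp_min = ℏ/(2Δx)
Δp_min = (1.055e-34 J·s) / (2 × 7.700e-15 m)
Δp_min = 6.848e-21 kg·m/s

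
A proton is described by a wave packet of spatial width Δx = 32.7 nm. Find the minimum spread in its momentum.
1.612 × 10^-27 kg·m/s

For a wave packet, the spatial width Δx and momentum spread Δp are related by the uncertainty principle:
ΔxΔp ≥ ℏ/2

The minimum momentum spread is:
Δp_min = ℏ/(2Δx)
Δp_min = (1.055e-34 J·s) / (2 × 3.270e-08 m)
Δp_min = 1.612e-27 kg·m/s

A wave packet cannot have both a well-defined position and well-defined momentum.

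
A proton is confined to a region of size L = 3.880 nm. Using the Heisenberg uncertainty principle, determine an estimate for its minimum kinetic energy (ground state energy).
344.581 neV

Using the uncertainty principle to estimate ground state energy:

1. The position uncertainty is approximately the confinement size:
   Δx ≈ L = 3.880e-09 m

2. From ΔxΔp ≥ ℏ/2, the minimum momentum uncertainty is:
   Δp ≈ ℏ/(2L) = 1.359e-26 kg·m/s

3. The kinetic energy is approximately:
   KE ≈ (Δp)²/(2m) = (1.359e-26)²/(2 × 1.673e-27 kg)
   KE ≈ 5.521e-26 J = 344.581 neV

This is an order-of-magnitude estimate of the ground state energy.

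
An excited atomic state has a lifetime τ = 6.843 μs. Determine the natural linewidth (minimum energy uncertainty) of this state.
48.094 peV

Using the energy-time uncertainty principle:
ΔEΔt ≥ ℏ/2

The lifetime τ represents the time uncertainty Δt.
The natural linewidth (minimum energy uncertainty) is:

ΔE = ℏ/(2τ)
ΔE = (1.055e-34 J·s) / (2 × 6.843e-06 s)
ΔE = 7.705e-30 J = 48.094 peV

This natural linewidth limits the precision of spectroscopic measurements.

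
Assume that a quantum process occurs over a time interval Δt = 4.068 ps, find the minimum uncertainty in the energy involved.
80.901 μeV

Using the energy-time uncertainty principle:
ΔEΔt ≥ ℏ/2

The minimum uncertainty in energy is:
ΔE_min = ℏ/(2Δt)
ΔE_min = (1.055e-34 J·s) / (2 × 4.068e-12 s)
ΔE_min = 1.296e-23 J = 80.901 μeV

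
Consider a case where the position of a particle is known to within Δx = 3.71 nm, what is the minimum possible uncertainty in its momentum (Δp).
1.421 × 10^-26 kg·m/s

Using the Heisenberg uncertainty principle:
ΔxΔp ≥ ℏ/2

The minimum uncertainty in momentum is:
Δp_min = ℏ/(2Δx)
Δp_min = (1.055e-34 J·s) / (2 × 3.710e-09 m)
Δp_min = 1.421e-26 kg·m/s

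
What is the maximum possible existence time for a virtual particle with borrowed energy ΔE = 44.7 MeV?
7.363 ys

Using the energy-time uncertainty principle:
ΔEΔt ≥ ℏ/2

For a virtual particle borrowing energy ΔE, the maximum lifetime is:
Δt_max = ℏ/(2ΔE)

Converting energy:
ΔE = 44.7 MeV = 7.162e-12 J

Δt_max = (1.055e-34 J·s) / (2 × 7.162e-12 J)
Δt_max = 7.363e-24 s = 7.363 ys

Virtual particles with higher borrowed energy exist for shorter times.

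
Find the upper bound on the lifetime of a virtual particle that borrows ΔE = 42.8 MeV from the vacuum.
7.689 ys

Using the energy-time uncertainty principle:
ΔEΔt ≥ ℏ/2

For a virtual particle borrowing energy ΔE, the maximum lifetime is:
Δt_max = ℏ/(2ΔE)

Converting energy:
ΔE = 42.8 MeV = 6.857e-12 J

Δt_max = (1.055e-34 J·s) / (2 × 6.857e-12 J)
Δt_max = 7.689e-24 s = 7.689 ys

Virtual particles with higher borrowed energy exist for shorter times.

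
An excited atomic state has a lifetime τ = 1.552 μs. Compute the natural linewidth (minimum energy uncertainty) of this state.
212.053 peV

Using the energy-time uncertainty principle:
ΔEΔt ≥ ℏ/2

The lifetime τ represents the time uncertainty Δt.
The natural linewidth (minimum energy uncertainty) is:

ΔE = ℏ/(2τ)
ΔE = (1.055e-34 J·s) / (2 × 1.552e-06 s)
ΔE = 3.397e-29 J = 212.053 peV

This natural linewidth limits the precision of spectroscopic measurements.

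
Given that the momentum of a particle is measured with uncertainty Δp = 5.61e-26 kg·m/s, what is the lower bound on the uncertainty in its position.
939.904 pm

Using the Heisenberg uncertainty principle:
ΔxΔp ≥ ℏ/2

The minimum uncertainty in position is:
Δx_min = ℏ/(2Δp)
Δx_min = (1.055e-34 J·s) / (2 × 5.610e-26 kg·m/s)
Δx_min = 9.399e-10 m = 939.904 pm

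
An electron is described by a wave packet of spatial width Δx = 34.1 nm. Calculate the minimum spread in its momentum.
1.546 × 10^-27 kg·m/s

For a wave packet, the spatial width Δx and momentum spread Δp are related by the uncertainty principle:
ΔxΔp ≥ ℏ/2

The minimum momentum spread is:
Δp_min = ℏ/(2Δx)
Δp_min = (1.055e-34 J·s) / (2 × 3.410e-08 m)
Δp_min = 1.546e-27 kg·m/s

A wave packet cannot have both a well-defined position and well-defined momentum.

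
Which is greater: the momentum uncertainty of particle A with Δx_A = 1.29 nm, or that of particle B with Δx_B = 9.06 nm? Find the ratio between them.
Particle A has the larger minimum momentum uncertainty, by a factor of 7.02.

For each particle, the minimum momentum uncertainty is Δp_min = ℏ/(2Δx):

Particle A: Δp_A = ℏ/(2×1.290e-09 m) = 4.087e-26 kg·m/s
Particle B: Δp_B = ℏ/(2×9.060e-09 m) = 5.820e-27 kg·m/s

Ratio: Δp_A/Δp_B = 7.02

Since Δp_min ∝ 1/Δx, the particle with smaller position uncertainty (A) has larger momentum uncertainty.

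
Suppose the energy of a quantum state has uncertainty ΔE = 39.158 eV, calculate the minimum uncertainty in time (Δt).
8.405 as

Using the energy-time uncertainty principle:
ΔEΔt ≥ ℏ/2

The minimum uncertainty in time is:
Δt_min = ℏ/(2ΔE)
Δt_min = (1.055e-34 J·s) / (2 × 6.274e-18 J)
Δt_min = 8.405e-18 s = 8.405 as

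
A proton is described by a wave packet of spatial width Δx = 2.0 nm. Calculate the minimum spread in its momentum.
2.636 × 10^-26 kg·m/s

For a wave packet, the spatial width Δx and momentum spread Δp are related by the uncertainty principle:
ΔxΔp ≥ ℏ/2

The minimum momentum spread is:
Δp_min = ℏ/(2Δx)
Δp_min = (1.055e-34 J·s) / (2 × 2.000e-09 m)
Δp_min = 2.636e-26 kg·m/s

A wave packet cannot have both a well-defined position and well-defined momentum.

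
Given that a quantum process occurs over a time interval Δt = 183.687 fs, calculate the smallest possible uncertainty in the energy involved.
1.792 meV

Using the energy-time uncertainty principle:
ΔEΔt ≥ ℏ/2

The minimum uncertainty in energy is:
ΔE_min = ℏ/(2Δt)
ΔE_min = (1.055e-34 J·s) / (2 × 1.837e-13 s)
ΔE_min = 2.871e-22 J = 1.792 meV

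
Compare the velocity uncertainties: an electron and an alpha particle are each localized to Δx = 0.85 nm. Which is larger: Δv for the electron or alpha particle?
The electron has the larger minimum velocity uncertainty, by a ratio of 7294.3.

For both particles, Δp_min = ℏ/(2Δx) = 6.203e-26 kg·m/s (same for both).

The velocity uncertainty is Δv = Δp/m:
- electron: Δv = 6.203e-26 / 9.109e-31 = 6.810e+04 m/s = 68.099 km/s
- alpha particle: Δv = 6.203e-26 / 6.645e-27 = 9.336e+00 m/s = 9.336 m/s

Ratio: 6.810e+04 / 9.336e+00 = 7294.3

The lighter particle has larger velocity uncertainty because Δv ∝ 1/m.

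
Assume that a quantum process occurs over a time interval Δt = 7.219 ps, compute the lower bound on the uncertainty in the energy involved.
45.589 μeV

Using the energy-time uncertainty principle:
ΔEΔt ≥ ℏ/2

The minimum uncertainty in energy is:
ΔE_min = ℏ/(2Δt)
ΔE_min = (1.055e-34 J·s) / (2 × 7.219e-12 s)
ΔE_min = 7.304e-24 J = 45.589 μeV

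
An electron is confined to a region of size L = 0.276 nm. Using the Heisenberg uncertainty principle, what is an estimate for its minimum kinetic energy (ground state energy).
125.039 meV

Using the uncertainty principle to estimate ground state energy:

1. The position uncertainty is approximately the confinement size:
   Δx ≈ L = 2.760e-10 m

2. From ΔxΔp ≥ ℏ/2, the minimum momentum uncertainty is:
   Δp ≈ ℏ/(2L) = 1.910e-25 kg·m/s

3. The kinetic energy is approximately:
   KE ≈ (Δp)²/(2m) = (1.910e-25)²/(2 × 9.109e-31 kg)
   KE ≈ 2.003e-20 J = 125.039 meV

This is an order-of-magnitude estimate of the ground state energy.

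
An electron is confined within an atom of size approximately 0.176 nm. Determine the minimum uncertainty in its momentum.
2.996 × 10^-25 kg·m/s

Using the Heisenberg uncertainty principle:
ΔxΔp ≥ ℏ/2

With Δx ≈ L = 1.760e-10 m (the confinement size):
Δp_min = ℏ/(2Δx)
Δp_min = (1.055e-34 J·s) / (2 × 1.760e-10 m)
Δp_min = 2.996e-25 kg·m/s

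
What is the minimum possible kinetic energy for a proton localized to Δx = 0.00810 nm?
79.065 meV

Localizing a particle requires giving it sufficient momentum uncertainty:

1. From uncertainty principle: Δp ≥ ℏ/(2Δx)
   Δp_min = (1.055e-34 J·s) / (2 × 8.100e-12 m)
   Δp_min = 6.510e-24 kg·m/s

2. This momentum uncertainty corresponds to kinetic energy:
   KE ≈ (Δp)²/(2m) = (6.510e-24)²/(2 × 1.673e-27 kg)
   KE = 1.267e-20 J = 79.065 meV

Tighter localization requires more energy.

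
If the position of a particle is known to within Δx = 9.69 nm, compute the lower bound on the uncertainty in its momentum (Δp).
5.442 × 10^-27 kg·m/s

Using the Heisenberg uncertainty principle:
ΔxΔp ≥ ℏ/2

The minimum uncertainty in momentum is:
Δp_min = ℏ/(2Δx)
Δp_min = (1.055e-34 J·s) / (2 × 9.690e-09 m)
Δp_min = 5.442e-27 kg·m/s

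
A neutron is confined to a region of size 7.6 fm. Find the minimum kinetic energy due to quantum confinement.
89.687 keV

Using the uncertainty principle:

1. Position uncertainty: Δx ≈ 7.600e-15 m
2. Minimum momentum uncertainty: Δp = ℏ/(2Δx) = 6.938e-21 kg·m/s
3. Minimum kinetic energy:
   KE = (Δp)²/(2m) = (6.938e-21)²/(2 × 1.675e-27 kg)
   KE = 1.437e-14 J = 89.687 keV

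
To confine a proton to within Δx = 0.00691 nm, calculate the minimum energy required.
108.642 meV

Localizing a particle requires giving it sufficient momentum uncertainty:

1. From uncertainty principle: Δp ≥ ℏ/(2Δx)
   Δp_min = (1.055e-34 J·s) / (2 × 6.910e-12 m)
   Δp_min = 7.631e-24 kg·m/s

2. This momentum uncertainty corresponds to kinetic energy:
   KE ≈ (Δp)²/(2m) = (7.631e-24)²/(2 × 1.673e-27 kg)
   KE = 1.741e-20 J = 108.642 meV

Tighter localization requires more energy.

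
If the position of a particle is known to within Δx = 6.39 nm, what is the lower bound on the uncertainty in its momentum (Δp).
8.252 × 10^-27 kg·m/s

Using the Heisenberg uncertainty principle:
ΔxΔp ≥ ℏ/2

The minimum uncertainty in momentum is:
Δp_min = ℏ/(2Δx)
Δp_min = (1.055e-34 J·s) / (2 × 6.390e-09 m)
Δp_min = 8.252e-27 kg·m/s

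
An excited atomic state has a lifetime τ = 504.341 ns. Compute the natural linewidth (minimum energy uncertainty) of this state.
652.547 peV

Using the energy-time uncertainty principle:
ΔEΔt ≥ ℏ/2

The lifetime τ represents the time uncertainty Δt.
The natural linewidth (minimum energy uncertainty) is:

ΔE = ℏ/(2τ)
ΔE = (1.055e-34 J·s) / (2 × 5.043e-07 s)
ΔE = 1.045e-28 J = 652.547 peV

This natural linewidth limits the precision of spectroscopic measurements.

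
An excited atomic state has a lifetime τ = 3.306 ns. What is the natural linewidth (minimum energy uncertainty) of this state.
99.548 neV

Using the energy-time uncertainty principle:
ΔEΔt ≥ ℏ/2

The lifetime τ represents the time uncertainty Δt.
The natural linewidth (minimum energy uncertainty) is:

ΔE = ℏ/(2τ)
ΔE = (1.055e-34 J·s) / (2 × 3.306e-09 s)
ΔE = 1.595e-26 J = 99.548 neV

This natural linewidth limits the precision of spectroscopic measurements.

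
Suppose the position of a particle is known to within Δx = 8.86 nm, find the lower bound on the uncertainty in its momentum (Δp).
5.951 × 10^-27 kg·m/s

Using the Heisenberg uncertainty principle:
ΔxΔp ≥ ℏ/2

The minimum uncertainty in momentum is:
Δp_min = ℏ/(2Δx)
Δp_min = (1.055e-34 J·s) / (2 × 8.860e-09 m)
Δp_min = 5.951e-27 kg·m/s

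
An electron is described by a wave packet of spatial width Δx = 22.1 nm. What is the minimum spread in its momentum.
2.386 × 10^-27 kg·m/s

For a wave packet, the spatial width Δx and momentum spread Δp are related by the uncertainty principle:
ΔxΔp ≥ ℏ/2

The minimum momentum spread is:
Δp_min = ℏ/(2Δx)
Δp_min = (1.055e-34 J·s) / (2 × 2.210e-08 m)
Δp_min = 2.386e-27 kg·m/s

A wave packet cannot have both a well-defined position and well-defined momentum.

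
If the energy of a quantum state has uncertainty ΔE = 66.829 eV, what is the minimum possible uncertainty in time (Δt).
4.925 as

Using the energy-time uncertainty principle:
ΔEΔt ≥ ℏ/2

The minimum uncertainty in time is:
Δt_min = ℏ/(2ΔE)
Δt_min = (1.055e-34 J·s) / (2 × 1.071e-17 J)
Δt_min = 4.925e-18 s = 4.925 as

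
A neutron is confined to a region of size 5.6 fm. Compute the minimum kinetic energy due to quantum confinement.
165.189 keV

Using the uncertainty principle:

1. Position uncertainty: Δx ≈ 5.600e-15 m
2. Minimum momentum uncertainty: Δp = ℏ/(2Δx) = 9.416e-21 kg·m/s
3. Minimum kinetic energy:
   KE = (Δp)²/(2m) = (9.416e-21)²/(2 × 1.675e-27 kg)
   KE = 2.647e-14 J = 165.189 keV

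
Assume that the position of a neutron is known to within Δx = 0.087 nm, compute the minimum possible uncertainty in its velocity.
361.852 m/s

Using the Heisenberg uncertainty principle and Δp = mΔv:
ΔxΔp ≥ ℏ/2
Δx(mΔv) ≥ ℏ/2

The minimum uncertainty in velocity is:
Δv_min = ℏ/(2mΔx)
Δv_min = (1.055e-34 J·s) / (2 × 1.675e-27 kg × 8.700e-11 m)
Δv_min = 3.619e+02 m/s = 361.852 m/s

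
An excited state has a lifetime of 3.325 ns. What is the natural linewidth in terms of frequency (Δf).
23.933 MHz

Using the energy-time uncertainty principle and E = hf:
ΔEΔt ≥ ℏ/2
hΔf·Δt ≥ ℏ/2

The minimum frequency uncertainty is:
Δf = ℏ/(2hτ) = 1/(4πτ)
Δf = 1/(4π × 3.325e-09 s)
Δf = 2.393e+07 Hz = 23.933 MHz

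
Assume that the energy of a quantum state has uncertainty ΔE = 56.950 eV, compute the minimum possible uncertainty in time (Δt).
5.779 as

Using the energy-time uncertainty principle:
ΔEΔt ≥ ℏ/2

The minimum uncertainty in time is:
Δt_min = ℏ/(2ΔE)
Δt_min = (1.055e-34 J·s) / (2 × 9.124e-18 J)
Δt_min = 5.779e-18 s = 5.779 as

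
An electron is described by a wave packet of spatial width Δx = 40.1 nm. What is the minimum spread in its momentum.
1.315 × 10^-27 kg·m/s

For a wave packet, the spatial width Δx and momentum spread Δp are related by the uncertainty principle:
ΔxΔp ≥ ℏ/2

The minimum momentum spread is:
Δp_min = ℏ/(2Δx)
Δp_min = (1.055e-34 J·s) / (2 × 4.010e-08 m)
Δp_min = 1.315e-27 kg·m/s

A wave packet cannot have both a well-defined position and well-defined momentum.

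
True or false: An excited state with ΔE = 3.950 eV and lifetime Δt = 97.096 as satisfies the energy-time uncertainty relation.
Yes, it satisfies the uncertainty relation.

Calculate the product ΔEΔt:
ΔE = 3.950 eV = 6.329e-19 J
ΔEΔt = (6.329e-19 J) × (9.710e-17 s)
ΔEΔt = 6.145e-35 J·s

Compare to the minimum allowed value ℏ/2:
ℏ/2 = 5.273e-35 J·s

Since ΔEΔt = 6.145e-35 J·s ≥ 5.273e-35 J·s = ℏ/2,
this satisfies the uncertainty relation.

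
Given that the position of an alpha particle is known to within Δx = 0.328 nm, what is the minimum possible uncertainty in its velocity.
24.194 m/s

Using the Heisenberg uncertainty principle and Δp = mΔv:
ΔxΔp ≥ ℏ/2
Δx(mΔv) ≥ ℏ/2

The minimum uncertainty in velocity is:
Δv_min = ℏ/(2mΔx)
Δv_min = (1.055e-34 J·s) / (2 × 6.645e-27 kg × 3.280e-10 m)
Δv_min = 2.419e+01 m/s = 24.194 m/s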